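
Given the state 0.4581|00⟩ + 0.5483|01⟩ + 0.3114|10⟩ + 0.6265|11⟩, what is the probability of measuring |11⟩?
0.3925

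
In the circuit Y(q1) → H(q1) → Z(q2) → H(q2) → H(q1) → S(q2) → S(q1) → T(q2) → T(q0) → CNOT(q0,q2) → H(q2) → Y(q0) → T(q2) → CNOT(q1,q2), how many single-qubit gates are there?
12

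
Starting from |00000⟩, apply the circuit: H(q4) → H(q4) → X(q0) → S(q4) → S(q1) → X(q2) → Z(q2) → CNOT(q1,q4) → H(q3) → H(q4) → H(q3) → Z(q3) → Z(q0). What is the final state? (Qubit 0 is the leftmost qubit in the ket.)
1/√2|10100⟩ + 1/√2|10101⟩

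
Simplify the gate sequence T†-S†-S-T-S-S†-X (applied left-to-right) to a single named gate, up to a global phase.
X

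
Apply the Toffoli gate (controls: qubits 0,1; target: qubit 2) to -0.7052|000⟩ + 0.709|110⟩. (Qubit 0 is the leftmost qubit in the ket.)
-0.7052|000⟩ + 0.709|111⟩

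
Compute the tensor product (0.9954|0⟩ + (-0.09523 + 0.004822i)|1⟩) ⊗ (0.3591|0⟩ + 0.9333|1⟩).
0.3574|00⟩ + 0.929|01⟩ + (-0.0342 + 0.001732i)|10⟩ + (-0.08888 + 0.0045i)|11⟩

amp(|b₁b₂…⟩) = product of the factor amplitudes for bits b₁, b₂, …; only kets whose every factor amplitude is nonzero survive.
|00⟩: (0.9954)(0.3591) = 0.3574
|01⟩: (0.9954)(0.9333) = 0.929
|10⟩: (-0.09523 + 0.004822i)(0.3591) = (-0.0342 + 0.001732i)
|11⟩: (-0.09523 + 0.004822i)(0.9333) = (-0.08888 + 0.0045i)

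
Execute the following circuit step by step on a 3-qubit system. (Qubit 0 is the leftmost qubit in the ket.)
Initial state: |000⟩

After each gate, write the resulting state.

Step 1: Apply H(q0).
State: 1/√2|000⟩ + 1/√2|100⟩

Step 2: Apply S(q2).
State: 1/√2|000⟩ + 1/√2|100⟩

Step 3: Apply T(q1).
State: 1/√2|000⟩ + 1/√2|100⟩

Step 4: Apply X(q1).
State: 1/√2|010⟩ + 1/√2|110⟩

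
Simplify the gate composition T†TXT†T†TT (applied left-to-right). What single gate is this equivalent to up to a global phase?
X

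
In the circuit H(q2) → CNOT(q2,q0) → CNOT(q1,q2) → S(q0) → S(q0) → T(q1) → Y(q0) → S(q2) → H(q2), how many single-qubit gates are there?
7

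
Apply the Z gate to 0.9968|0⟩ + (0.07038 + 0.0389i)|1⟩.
0.9968|0⟩ + (-0.07038 - 0.0389i)|1⟩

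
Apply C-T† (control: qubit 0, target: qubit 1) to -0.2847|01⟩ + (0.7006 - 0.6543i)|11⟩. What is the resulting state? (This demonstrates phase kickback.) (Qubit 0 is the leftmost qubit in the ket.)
-0.2847|01⟩ + (0.03274 - 0.9581i)|11⟩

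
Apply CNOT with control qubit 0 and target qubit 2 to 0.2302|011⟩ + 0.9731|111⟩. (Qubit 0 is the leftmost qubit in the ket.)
0.2302|011⟩ + 0.9731|110⟩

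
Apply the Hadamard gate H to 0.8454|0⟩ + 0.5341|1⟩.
0.9755|0⟩ + 0.2201|1⟩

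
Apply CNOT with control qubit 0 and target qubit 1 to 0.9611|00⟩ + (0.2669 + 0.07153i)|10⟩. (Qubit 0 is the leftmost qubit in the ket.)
0.9611|00⟩ + (0.2669 + 0.07153i)|11⟩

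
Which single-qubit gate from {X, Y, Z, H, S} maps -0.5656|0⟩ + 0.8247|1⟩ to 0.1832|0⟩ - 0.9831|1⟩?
H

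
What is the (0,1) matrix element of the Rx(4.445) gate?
-0.7951i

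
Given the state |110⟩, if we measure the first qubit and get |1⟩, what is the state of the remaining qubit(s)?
|10⟩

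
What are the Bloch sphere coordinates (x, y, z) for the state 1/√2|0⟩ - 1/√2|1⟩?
(-1, 0, 0)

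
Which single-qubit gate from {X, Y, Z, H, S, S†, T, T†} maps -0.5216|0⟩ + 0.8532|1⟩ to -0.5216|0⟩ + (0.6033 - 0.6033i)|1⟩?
T†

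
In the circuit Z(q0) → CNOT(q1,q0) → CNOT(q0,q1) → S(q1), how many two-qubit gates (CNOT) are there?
2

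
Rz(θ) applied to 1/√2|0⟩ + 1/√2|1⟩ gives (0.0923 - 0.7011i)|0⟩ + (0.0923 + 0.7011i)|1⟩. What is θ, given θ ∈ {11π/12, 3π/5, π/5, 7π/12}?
11π/12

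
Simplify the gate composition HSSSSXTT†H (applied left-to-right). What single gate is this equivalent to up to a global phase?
Z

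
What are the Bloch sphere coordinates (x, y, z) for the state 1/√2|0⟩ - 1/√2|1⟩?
(-1, 0, 0)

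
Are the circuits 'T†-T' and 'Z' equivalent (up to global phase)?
No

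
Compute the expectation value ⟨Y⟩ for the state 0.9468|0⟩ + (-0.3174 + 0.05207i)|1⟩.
0.0986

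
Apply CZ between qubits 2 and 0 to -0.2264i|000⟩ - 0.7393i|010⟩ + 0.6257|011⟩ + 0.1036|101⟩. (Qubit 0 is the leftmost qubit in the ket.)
-0.2264i|000⟩ - 0.7393i|010⟩ + 0.6257|011⟩ - 0.1036|101⟩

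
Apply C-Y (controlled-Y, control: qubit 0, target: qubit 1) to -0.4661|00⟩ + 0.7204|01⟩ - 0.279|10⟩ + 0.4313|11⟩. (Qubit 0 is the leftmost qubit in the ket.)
-0.4661|00⟩ + 0.7204|01⟩ - 0.4313i|10⟩ - 0.279i|11⟩

C-Y leaves the control-|0⟩ kets |00⟩, |01⟩ unchanged and applies Y to qubit 1 on the control-|1⟩ pair (|10⟩, |11⟩).
Y = [[0, -i], [i, 0]].
With a = amp(|10⟩) = -0.279 and b = amp(|11⟩) = 0.4313:
new amp(|10⟩) = (-i)·b = -0.4313i
new amp(|11⟩) = (i)·a = -0.279i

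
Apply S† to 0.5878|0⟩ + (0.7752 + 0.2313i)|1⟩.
0.5878|0⟩ + (0.2313 - 0.7752i)|1⟩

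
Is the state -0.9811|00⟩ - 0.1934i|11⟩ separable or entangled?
Entangled

Writing the state as a|00⟩ + b|01⟩ + c|10⟩ + d|11⟩, it is a product state iff ad − bc = 0.
Here (a, b, c, d) = (-0.9811, 0, 0, -0.1934i): ad − bc = (-0.9811)(-0.1934i) − (0)(0) = 0.1897i ≠ 0, so the state is entangled.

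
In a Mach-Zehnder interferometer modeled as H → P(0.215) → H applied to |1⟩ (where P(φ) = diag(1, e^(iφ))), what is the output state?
(0.01151 - 0.1067i)|0⟩ + (0.9885 + 0.1067i)|1⟩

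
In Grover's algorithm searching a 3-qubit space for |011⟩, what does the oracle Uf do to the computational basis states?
Uf|x⟩ = -|x⟩ if x = 011, else |x⟩ (phase flip on target)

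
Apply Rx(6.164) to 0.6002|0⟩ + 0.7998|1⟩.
(-0.5991 - 0.04763i)|0⟩ + (-0.7984 - 0.03575i)|1⟩

Rx(6.164) = [[cos(θ/2), −i·sin(θ/2)], [−i·sin(θ/2), cos(θ/2)]]; θ = 6.164, cos(θ/2) ≈ -0.998225, sin(θ/2) ≈ 0.0595574.
With a = amp(|0⟩) = 0.6002 and b = amp(|1⟩) = 0.7998:
new amp(|0⟩) = (-0.998225)·a + (-0.0595574i)·b = (-0.5991 - 0.04763i)
new amp(|1⟩) = (-0.0595574i)·a + (-0.998225)·b = (-0.7984 - 0.03575i)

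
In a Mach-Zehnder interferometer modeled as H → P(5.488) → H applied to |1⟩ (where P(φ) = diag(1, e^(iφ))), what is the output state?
(0.1499 + 0.357i)|0⟩ + (0.8501 - 0.357i)|1⟩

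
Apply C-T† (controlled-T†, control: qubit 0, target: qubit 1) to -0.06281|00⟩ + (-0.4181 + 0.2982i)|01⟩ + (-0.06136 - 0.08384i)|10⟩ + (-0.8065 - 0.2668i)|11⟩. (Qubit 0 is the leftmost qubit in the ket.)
-0.06281|00⟩ + (-0.4181 + 0.2982i)|01⟩ + (-0.06136 - 0.08384i)|10⟩ + (-0.7589 + 0.3816i)|11⟩

C-T† leaves the control-|0⟩ kets |00⟩, |01⟩ unchanged and applies T† to qubit 1 on the control-|1⟩ pair (|10⟩, |11⟩).
T† = [[1, 0], [0, (1/√2 - (1/√2)i)]].
With a = amp(|10⟩) = (-0.06136 - 0.08384i) and b = amp(|11⟩) = (-0.8065 - 0.2668i):
new amp(|10⟩) = (1)·a = (-0.06136 - 0.08384i)
new amp(|11⟩) = (1/√2 - (1/√2)i)·b = (-0.7589 + 0.3816i)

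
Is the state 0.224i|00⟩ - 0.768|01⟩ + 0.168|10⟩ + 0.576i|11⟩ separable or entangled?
Separable

Writing the state as a|00⟩ + b|01⟩ + c|10⟩ + d|11⟩, it is a product state iff ad − bc = 0.
Here (a, b, c, d) = (0.224i, -0.768, 0.168, 0.576i): ad − bc = (0.224i)(0.576i) − (-0.768)(0.168) = 0, so the state is separable.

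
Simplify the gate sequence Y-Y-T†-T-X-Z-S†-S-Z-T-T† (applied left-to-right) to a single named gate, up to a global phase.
X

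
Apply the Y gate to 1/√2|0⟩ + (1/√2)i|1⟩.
1/√2|0⟩ + (1/√2)i|1⟩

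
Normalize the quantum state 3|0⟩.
|0⟩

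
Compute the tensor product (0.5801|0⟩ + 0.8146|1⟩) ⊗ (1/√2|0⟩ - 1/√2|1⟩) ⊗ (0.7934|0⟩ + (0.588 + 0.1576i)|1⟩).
0.3254|000⟩ + (0.2412 + 0.06465i)|001⟩ - 0.3254|010⟩ + (-0.2412 - 0.06465i)|011⟩ + 0.457|100⟩ + (0.3387 + 0.09078i)|101⟩ - 0.457|110⟩ + (-0.3387 - 0.09078i)|111⟩

amp(|b₁b₂…⟩) = product of the factor amplitudes for bits b₁, b₂, …; only kets whose every factor amplitude is nonzero survive.
|000⟩: (0.5801)(1/√2)(0.7934) = 0.3254
|001⟩: (0.5801)(1/√2)(0.588 + 0.1576i) = (0.2412 + 0.06465i)
|010⟩: (0.5801)(-1/√2)(0.7934) = -0.3254
|011⟩: (0.5801)(-1/√2)(0.588 + 0.1576i) = (-0.2412 - 0.06465i)
|100⟩: (0.8146)(1/√2)(0.7934) = 0.457
|101⟩: (0.8146)(1/√2)(0.588 + 0.1576i) = (0.3387 + 0.09078i)
|110⟩: (0.8146)(-1/√2)(0.7934) = -0.457
|111⟩: (0.8146)(-1/√2)(0.588 + 0.1576i) = (-0.3387 - 0.09078i)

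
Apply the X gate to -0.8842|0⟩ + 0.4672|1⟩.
0.4672|0⟩ - 0.8842|1⟩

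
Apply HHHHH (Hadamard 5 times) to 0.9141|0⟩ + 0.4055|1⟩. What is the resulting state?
0.9331|0⟩ + 0.3596|1⟩

H² = I, so H^5 = H: a single Hadamard. With (a, b) = (0.9141, 0.4055), H gives ((a + b)/√2, (a − b)/√2) = (0.9331, 0.3596).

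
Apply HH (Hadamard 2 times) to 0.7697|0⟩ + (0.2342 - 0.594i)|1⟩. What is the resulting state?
0.7697|0⟩ + (0.2342 - 0.594i)|1⟩

H² = I, so an even number of Hadamards cancels: H^2 = I and the state is unchanged.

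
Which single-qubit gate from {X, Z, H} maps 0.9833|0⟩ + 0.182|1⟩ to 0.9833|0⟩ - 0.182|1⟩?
Z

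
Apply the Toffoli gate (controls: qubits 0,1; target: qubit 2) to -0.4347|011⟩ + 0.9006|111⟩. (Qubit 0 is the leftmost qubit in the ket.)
-0.4347|011⟩ + 0.9006|110⟩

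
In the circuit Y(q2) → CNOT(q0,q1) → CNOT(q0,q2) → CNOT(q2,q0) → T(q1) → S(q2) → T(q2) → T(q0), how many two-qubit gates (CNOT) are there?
3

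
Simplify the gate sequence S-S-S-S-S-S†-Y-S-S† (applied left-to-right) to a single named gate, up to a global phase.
Y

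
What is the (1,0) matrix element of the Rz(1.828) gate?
0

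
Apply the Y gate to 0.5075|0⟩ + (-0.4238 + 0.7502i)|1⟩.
(0.7502 + 0.4238i)|0⟩ + 0.5075i|1⟩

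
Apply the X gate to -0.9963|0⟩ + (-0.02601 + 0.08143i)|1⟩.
(-0.02601 + 0.08143i)|0⟩ - 0.9963|1⟩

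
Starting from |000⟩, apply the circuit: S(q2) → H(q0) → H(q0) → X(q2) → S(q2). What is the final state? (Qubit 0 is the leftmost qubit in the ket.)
i|001⟩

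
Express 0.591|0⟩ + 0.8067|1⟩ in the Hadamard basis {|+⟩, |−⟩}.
0.9883|+⟩ - 0.1525|−⟩

With |ψ⟩ = α|0⟩ + β|1⟩, the Hadamard-basis coefficients are ⟨+|ψ⟩ = (α + β)/√2 and ⟨−|ψ⟩ = (α − β)/√2.
Here α = 0.591, β = 0.8067: (α + β)/√2 = 0.9883, (α − β)/√2 = -0.1525.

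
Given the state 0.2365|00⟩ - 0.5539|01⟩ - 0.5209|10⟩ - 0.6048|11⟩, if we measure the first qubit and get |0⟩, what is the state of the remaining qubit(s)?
0.3927|0⟩ - 0.9197|1⟩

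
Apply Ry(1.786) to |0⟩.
0.6271|0⟩ + 0.779|1⟩

Ry(1.786) = [[cos(θ/2), −sin(θ/2)], [sin(θ/2), cos(θ/2)]]; θ = 1.786, cos(θ/2) ≈ 0.627078, sin(θ/2) ≈ 0.778956.
With a = amp(|0⟩) = 1 and b = amp(|1⟩) = 0:
new amp(|0⟩) = (0.627078)·a + (-0.778956)·b = 0.6271
new amp(|1⟩) = (0.778956)·a + (0.627078)·b = 0.779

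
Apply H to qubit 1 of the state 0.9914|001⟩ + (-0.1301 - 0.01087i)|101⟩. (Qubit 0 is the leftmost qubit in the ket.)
0.701|001⟩ + 0.701|011⟩ + (-0.09199 - 0.007686i)|101⟩ + (-0.09199 - 0.007686i)|111⟩

H on qubit 1 mixes each pair of kets that differ only in qubit 1: amplitudes (a, b) of (|…0…⟩, |…1…⟩) become ((a + b)/√2, (a − b)/√2). Kets absent from the input have amplitude 0.
(|001⟩, |011⟩): (a, b) = (0.9914, 0) → (0.701, 0.701)
(|101⟩, |111⟩): (a, b) = ((-0.1301 - 0.01087i), 0) → ((-0.09199 - 0.007686i), (-0.09199 - 0.007686i))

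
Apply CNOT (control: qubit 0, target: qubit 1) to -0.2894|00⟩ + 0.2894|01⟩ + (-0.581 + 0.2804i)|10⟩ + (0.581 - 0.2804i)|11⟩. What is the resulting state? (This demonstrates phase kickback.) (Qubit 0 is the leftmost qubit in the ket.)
-0.2894|00⟩ + 0.2894|01⟩ + (0.581 - 0.2804i)|10⟩ + (-0.581 + 0.2804i)|11⟩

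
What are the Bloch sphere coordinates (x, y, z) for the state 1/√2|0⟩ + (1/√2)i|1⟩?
(0, 1, 0)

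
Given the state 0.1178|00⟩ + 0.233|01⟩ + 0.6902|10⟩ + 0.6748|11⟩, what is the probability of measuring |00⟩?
0.01388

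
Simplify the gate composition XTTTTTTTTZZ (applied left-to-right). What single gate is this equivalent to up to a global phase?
X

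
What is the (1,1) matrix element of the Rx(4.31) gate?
-0.5515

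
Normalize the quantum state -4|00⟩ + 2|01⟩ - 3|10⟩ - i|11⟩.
-0.7303|00⟩ + 0.3651|01⟩ - 0.5477|10⟩ - 0.1826i|11⟩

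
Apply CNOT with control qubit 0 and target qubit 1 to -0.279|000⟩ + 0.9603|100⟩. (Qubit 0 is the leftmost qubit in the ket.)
-0.279|000⟩ + 0.9603|110⟩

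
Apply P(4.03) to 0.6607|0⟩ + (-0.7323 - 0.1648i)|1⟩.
0.6607|0⟩ + (0.3339 + 0.6722i)|1⟩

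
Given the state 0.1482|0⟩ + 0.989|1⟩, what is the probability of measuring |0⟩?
0.02196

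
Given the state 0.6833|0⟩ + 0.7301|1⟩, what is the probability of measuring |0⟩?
0.4669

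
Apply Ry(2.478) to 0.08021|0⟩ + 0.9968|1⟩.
-0.9163|0⟩ + 0.4005|1⟩

Ry(2.478) = [[cos(θ/2), −sin(θ/2)], [sin(θ/2), cos(θ/2)]]; θ = 2.478, cos(θ/2) ≈ 0.325742, sin(θ/2) ≈ 0.945459.
With a = amp(|0⟩) = 0.08021 and b = amp(|1⟩) = 0.9968:
new amp(|0⟩) = (0.325742)·a + (-0.945459)·b = -0.9163
new amp(|1⟩) = (0.945459)·a + (0.325742)·b = 0.4005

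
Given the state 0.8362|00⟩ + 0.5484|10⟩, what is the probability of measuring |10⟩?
0.3007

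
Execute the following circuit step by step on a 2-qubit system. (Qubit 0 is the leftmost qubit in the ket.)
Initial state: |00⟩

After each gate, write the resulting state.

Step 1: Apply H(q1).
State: 1/√2|00⟩ + 1/√2|01⟩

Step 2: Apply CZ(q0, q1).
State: 1/√2|00⟩ + 1/√2|01⟩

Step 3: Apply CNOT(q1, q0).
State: 1/√2|00⟩ + 1/√2|11⟩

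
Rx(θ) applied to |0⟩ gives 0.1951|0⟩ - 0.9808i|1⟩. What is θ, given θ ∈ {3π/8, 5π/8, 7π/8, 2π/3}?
7π/8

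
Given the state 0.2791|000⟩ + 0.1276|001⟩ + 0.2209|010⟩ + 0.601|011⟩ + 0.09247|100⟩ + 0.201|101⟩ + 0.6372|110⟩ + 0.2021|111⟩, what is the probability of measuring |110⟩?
0.406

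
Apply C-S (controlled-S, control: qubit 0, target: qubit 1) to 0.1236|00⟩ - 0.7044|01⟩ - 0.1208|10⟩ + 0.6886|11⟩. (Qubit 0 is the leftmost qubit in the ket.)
0.1236|00⟩ - 0.7044|01⟩ - 0.1208|10⟩ + 0.6886i|11⟩

C-S leaves the control-|0⟩ kets |00⟩, |01⟩ unchanged and applies S to qubit 1 on the control-|1⟩ pair (|10⟩, |11⟩).
S = [[1, 0], [0, i]].
With a = amp(|10⟩) = -0.1208 and b = amp(|11⟩) = 0.6886:
new amp(|10⟩) = (1)·a = -0.1208
new amp(|11⟩) = (i)·b = 0.6886i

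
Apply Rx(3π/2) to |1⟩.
-(1/√2)i|0⟩ - 1/√2|1⟩

Rx(3π/2) = [[cos(θ/2), −i·sin(θ/2)], [−i·sin(θ/2), cos(θ/2)]]; θ = 3π/2, cos(θ/2) ≈ -0.707107, sin(θ/2) ≈ 0.707107.
With a = amp(|0⟩) = 0 and b = amp(|1⟩) = 1:
new amp(|0⟩) = (-0.707107)·a + (-0.707107i)·b = -(1/√2)i
new amp(|1⟩) = (-0.707107i)·a + (-0.707107)·b = -1/√2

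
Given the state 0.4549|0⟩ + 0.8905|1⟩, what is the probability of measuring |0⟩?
0.2069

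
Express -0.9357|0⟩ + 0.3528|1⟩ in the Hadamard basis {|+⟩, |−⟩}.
-0.4122|+⟩ - 0.9111|−⟩

With |ψ⟩ = α|0⟩ + β|1⟩, the Hadamard-basis coefficients are ⟨+|ψ⟩ = (α + β)/√2 and ⟨−|ψ⟩ = (α − β)/√2.
Here α = -0.9357, β = 0.3528: (α + β)/√2 = -0.4122, (α − β)/√2 = -0.9111.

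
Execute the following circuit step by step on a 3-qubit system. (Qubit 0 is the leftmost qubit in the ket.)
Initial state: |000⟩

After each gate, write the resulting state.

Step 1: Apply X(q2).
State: |001⟩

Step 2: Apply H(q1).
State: 1/√2|001⟩ + 1/√2|011⟩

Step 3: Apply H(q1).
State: |001⟩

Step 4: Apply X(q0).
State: |101⟩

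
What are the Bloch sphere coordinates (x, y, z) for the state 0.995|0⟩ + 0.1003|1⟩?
(0.1996, 0, 0.98)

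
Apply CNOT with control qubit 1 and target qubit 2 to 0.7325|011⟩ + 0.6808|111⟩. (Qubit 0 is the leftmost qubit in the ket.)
0.7325|010⟩ + 0.6808|110⟩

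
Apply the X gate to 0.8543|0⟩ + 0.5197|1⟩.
0.5197|0⟩ + 0.8543|1⟩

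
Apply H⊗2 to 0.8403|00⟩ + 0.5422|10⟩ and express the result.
0.6913|00⟩ + 0.6913|01⟩ + 0.1491|10⟩ + 0.1491|11⟩

H⊗2 gives amp(|y⟩) = (1/2) Σ_x (−1)^(x·y) amp(|x⟩), where x·y is the number of positions in which both x and y have a 1.
|00⟩: (0.8403 + 0.5422)/2 = 0.6913
|01⟩: (0.8403 + 0.5422)/2 = 0.6913
|10⟩: (0.8403 - 0.5422)/2 = 0.1491
|11⟩: (0.8403 - 0.5422)/2 = 0.1491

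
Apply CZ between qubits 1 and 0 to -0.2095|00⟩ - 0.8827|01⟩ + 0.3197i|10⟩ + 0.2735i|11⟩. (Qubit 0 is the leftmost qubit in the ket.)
-0.2095|00⟩ - 0.8827|01⟩ + 0.3197i|10⟩ - 0.2735i|11⟩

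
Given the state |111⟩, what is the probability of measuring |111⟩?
1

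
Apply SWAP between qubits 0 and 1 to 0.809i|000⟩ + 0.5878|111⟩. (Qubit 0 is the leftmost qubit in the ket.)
0.809i|000⟩ + 0.5878|111⟩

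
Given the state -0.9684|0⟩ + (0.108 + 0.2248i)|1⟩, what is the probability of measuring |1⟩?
0.0622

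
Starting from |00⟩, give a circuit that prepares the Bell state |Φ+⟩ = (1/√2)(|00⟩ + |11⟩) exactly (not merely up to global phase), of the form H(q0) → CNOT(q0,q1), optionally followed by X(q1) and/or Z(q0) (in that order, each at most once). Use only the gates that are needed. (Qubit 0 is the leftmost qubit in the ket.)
H(q0) → CNOT(q0,q1)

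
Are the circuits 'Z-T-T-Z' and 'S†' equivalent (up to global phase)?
No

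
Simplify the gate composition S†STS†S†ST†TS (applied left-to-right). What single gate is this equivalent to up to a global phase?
T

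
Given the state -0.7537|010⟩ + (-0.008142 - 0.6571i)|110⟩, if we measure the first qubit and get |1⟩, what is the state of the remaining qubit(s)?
(-0.01239 - 0.9999i)|10⟩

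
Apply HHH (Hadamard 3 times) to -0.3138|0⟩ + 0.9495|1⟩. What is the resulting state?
0.4495|0⟩ - 0.8933|1⟩

H² = I, so H^3 = H: a single Hadamard. With (a, b) = (-0.3138, 0.9495), H gives ((a + b)/√2, (a − b)/√2) = (0.4495, -0.8933).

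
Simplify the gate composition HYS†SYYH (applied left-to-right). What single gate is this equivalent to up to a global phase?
Y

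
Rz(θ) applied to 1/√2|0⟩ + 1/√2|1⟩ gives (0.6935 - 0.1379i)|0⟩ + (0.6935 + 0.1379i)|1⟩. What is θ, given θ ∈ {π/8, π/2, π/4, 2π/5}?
π/8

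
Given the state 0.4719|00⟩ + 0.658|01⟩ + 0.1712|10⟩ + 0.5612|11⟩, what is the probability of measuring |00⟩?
0.2227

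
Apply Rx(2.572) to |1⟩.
-0.9597i|0⟩ + 0.281|1⟩

Rx(2.572) = [[cos(θ/2), −i·sin(θ/2)], [−i·sin(θ/2), cos(θ/2)]]; θ = 2.572, cos(θ/2) ≈ 0.280962, sin(θ/2) ≈ 0.959719.
With a = amp(|0⟩) = 0 and b = amp(|1⟩) = 1:
new amp(|0⟩) = (0.280962)·a + (-0.959719i)·b = -0.9597i
new amp(|1⟩) = (-0.959719i)·a + (0.280962)·b = 0.281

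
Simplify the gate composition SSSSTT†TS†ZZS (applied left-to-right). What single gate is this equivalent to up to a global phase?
T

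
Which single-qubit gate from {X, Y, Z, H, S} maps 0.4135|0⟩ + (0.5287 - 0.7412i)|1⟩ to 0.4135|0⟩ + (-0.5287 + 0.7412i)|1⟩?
Z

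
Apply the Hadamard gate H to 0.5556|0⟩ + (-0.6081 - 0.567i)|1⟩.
(-0.03712 - 0.4009i)|0⟩ + (0.8229 + 0.4009i)|1⟩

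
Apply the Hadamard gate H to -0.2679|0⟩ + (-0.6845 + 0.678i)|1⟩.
(-0.6734 + 0.4794i)|0⟩ + (0.2946 - 0.4794i)|1⟩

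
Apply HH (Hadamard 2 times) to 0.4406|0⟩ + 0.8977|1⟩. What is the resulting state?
0.4406|0⟩ + 0.8977|1⟩

H² = I, so an even number of Hadamards cancels: H^2 = I and the state is unchanged.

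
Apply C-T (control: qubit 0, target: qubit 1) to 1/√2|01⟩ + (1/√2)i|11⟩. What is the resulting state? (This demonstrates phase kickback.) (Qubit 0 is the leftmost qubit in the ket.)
1/√2|01⟩ + (-1/2 + (1/2)i)|11⟩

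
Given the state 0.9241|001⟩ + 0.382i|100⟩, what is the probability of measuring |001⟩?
0.854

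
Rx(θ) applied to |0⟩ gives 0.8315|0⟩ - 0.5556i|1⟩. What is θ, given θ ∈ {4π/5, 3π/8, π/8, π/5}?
3π/8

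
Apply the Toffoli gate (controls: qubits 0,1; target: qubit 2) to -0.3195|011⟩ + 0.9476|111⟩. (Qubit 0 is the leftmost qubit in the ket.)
-0.3195|011⟩ + 0.9476|110⟩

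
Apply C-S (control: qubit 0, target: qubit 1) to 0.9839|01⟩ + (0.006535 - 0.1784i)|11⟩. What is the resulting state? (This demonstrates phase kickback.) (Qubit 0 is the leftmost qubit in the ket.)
0.9839|01⟩ + (0.1784 + 0.006535i)|11⟩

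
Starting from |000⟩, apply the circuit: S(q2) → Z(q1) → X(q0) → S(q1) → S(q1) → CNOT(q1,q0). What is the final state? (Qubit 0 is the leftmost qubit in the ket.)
|100⟩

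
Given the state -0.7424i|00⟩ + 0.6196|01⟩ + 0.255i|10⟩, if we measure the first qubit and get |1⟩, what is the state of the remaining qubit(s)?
i|0⟩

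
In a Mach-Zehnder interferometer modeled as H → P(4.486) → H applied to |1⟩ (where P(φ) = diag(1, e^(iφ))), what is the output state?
(0.6122 + 0.4872i)|0⟩ + (0.3878 - 0.4872i)|1⟩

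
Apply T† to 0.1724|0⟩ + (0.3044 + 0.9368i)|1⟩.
0.1724|0⟩ + (0.8777 + 0.4472i)|1⟩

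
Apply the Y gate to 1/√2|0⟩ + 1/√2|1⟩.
-(1/√2)i|0⟩ + (1/√2)i|1⟩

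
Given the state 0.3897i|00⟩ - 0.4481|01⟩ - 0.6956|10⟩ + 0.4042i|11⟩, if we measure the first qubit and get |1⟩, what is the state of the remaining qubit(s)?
-0.8646|0⟩ + 0.5024i|1⟩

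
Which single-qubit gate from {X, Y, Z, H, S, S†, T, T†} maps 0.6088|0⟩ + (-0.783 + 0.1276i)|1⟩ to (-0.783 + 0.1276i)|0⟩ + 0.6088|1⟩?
X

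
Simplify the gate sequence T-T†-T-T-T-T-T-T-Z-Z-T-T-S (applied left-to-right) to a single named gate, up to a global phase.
S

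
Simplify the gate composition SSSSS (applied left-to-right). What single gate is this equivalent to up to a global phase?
S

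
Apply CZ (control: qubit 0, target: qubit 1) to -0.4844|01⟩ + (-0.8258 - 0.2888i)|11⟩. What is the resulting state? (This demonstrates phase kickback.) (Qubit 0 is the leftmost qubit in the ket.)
-0.4844|01⟩ + (0.8258 + 0.2888i)|11⟩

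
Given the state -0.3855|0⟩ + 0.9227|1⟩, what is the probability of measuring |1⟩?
0.8514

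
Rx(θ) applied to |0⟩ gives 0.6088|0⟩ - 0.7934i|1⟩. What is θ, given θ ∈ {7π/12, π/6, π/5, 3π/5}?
7π/12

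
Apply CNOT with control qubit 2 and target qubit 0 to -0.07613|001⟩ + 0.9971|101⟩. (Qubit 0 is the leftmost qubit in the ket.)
0.9971|001⟩ - 0.07613|101⟩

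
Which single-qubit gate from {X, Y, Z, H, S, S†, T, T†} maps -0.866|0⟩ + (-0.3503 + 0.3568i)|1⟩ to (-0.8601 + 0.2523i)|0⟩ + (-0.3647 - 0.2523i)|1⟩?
H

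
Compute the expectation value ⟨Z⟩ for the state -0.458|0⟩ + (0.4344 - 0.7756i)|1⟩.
-0.5805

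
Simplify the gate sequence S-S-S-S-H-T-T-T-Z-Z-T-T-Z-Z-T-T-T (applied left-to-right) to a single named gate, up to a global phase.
H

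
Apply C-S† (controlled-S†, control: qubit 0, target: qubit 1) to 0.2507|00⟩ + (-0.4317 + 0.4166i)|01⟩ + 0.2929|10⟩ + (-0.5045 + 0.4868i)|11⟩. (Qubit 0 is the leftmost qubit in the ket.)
0.2507|00⟩ + (-0.4317 + 0.4166i)|01⟩ + 0.2929|10⟩ + (0.4868 + 0.5045i)|11⟩

C-S† leaves the control-|0⟩ kets |00⟩, |01⟩ unchanged and applies S† to qubit 1 on the control-|1⟩ pair (|10⟩, |11⟩).
S† = [[1, 0], [0, -i]].
With a = amp(|10⟩) = 0.2929 and b = amp(|11⟩) = (-0.5045 + 0.4868i):
new amp(|10⟩) = (1)·a = 0.2929
new amp(|11⟩) = (-i)·b = (0.4868 + 0.5045i)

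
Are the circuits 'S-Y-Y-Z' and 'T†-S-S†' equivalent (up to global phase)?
No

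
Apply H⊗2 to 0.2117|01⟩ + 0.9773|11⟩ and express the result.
0.5945|00⟩ - 0.5945|01⟩ - 0.3828|10⟩ + 0.3828|11⟩

H⊗2 gives amp(|y⟩) = (1/2) Σ_x (−1)^(x·y) amp(|x⟩), where x·y is the number of positions in which both x and y have a 1.
|00⟩: (0.2117 + 0.9773)/2 = 0.5945
|01⟩: (-0.2117 - 0.9773)/2 = -0.5945
|10⟩: (0.2117 - 0.9773)/2 = -0.3828
|11⟩: (-0.2117 + 0.9773)/2 = 0.3828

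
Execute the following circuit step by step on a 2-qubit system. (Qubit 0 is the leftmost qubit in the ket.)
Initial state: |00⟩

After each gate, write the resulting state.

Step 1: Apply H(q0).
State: 1/√2|00⟩ + 1/√2|10⟩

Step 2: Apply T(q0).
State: 1/√2|00⟩ + (1/2 + (1/2)i)|10⟩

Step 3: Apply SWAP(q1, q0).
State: 1/√2|00⟩ + (1/2 + (1/2)i)|01⟩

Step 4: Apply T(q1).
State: 1/√2|00⟩ + (1/√2)i|01⟩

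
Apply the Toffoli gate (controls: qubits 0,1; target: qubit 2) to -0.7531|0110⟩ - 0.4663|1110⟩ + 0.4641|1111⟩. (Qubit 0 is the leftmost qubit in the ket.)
-0.7531|0110⟩ - 0.4663|1100⟩ + 0.4641|1101⟩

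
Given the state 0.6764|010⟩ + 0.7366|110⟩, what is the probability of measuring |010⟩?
0.4575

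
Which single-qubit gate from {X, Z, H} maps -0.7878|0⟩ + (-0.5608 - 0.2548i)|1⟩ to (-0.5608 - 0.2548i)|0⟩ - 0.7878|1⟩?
X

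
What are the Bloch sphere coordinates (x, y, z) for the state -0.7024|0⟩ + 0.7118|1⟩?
(-0.9999, 0, -0.01329)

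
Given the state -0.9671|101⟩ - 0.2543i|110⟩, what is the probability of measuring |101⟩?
0.9353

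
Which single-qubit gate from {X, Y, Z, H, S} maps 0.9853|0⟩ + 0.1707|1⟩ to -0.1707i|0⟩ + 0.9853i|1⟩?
Y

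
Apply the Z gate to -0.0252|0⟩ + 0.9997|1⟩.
-0.0252|0⟩ - 0.9997|1⟩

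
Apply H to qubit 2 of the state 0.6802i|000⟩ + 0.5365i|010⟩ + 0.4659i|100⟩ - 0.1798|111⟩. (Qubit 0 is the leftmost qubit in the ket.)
0.481i|000⟩ + 0.481i|001⟩ + 0.3794i|010⟩ + 0.3794i|011⟩ + 0.3294i|100⟩ + 0.3294i|101⟩ - 0.1271|110⟩ + 0.1271|111⟩

H on qubit 2 mixes each pair of kets that differ only in qubit 2: amplitudes (a, b) of (|…0…⟩, |…1…⟩) become ((a + b)/√2, (a − b)/√2). Kets absent from the input have amplitude 0.
(|000⟩, |001⟩): (a, b) = (0.6802i, 0) → (0.481i, 0.481i)
(|010⟩, |011⟩): (a, b) = (0.5365i, 0) → (0.3794i, 0.3794i)
(|100⟩, |101⟩): (a, b) = (0.4659i, 0) → (0.3294i, 0.3294i)
(|110⟩, |111⟩): (a, b) = (0, -0.1798) → (-0.1271, 0.1271)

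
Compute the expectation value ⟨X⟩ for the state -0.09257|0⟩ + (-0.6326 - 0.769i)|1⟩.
0.1171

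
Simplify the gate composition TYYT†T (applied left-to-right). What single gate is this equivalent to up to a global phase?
T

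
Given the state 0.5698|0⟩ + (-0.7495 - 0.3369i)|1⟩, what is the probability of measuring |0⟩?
0.3247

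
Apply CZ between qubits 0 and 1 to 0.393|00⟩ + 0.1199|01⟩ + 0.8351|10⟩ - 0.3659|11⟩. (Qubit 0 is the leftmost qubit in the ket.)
0.393|00⟩ + 0.1199|01⟩ + 0.8351|10⟩ + 0.3659|11⟩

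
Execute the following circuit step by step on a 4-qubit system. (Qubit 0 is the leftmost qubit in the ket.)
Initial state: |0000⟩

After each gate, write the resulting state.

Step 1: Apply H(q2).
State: 1/√2|0000⟩ + 1/√2|0010⟩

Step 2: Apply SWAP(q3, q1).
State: 1/√2|0000⟩ + 1/√2|0010⟩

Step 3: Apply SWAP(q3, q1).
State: 1/√2|0000⟩ + 1/√2|0010⟩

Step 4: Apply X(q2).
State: 1/√2|0000⟩ + 1/√2|0010⟩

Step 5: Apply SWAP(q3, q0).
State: 1/√2|0000⟩ + 1/√2|0010⟩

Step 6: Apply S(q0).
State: 1/√2|0000⟩ + 1/√2|0010⟩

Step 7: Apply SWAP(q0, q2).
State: 1/√2|0000⟩ + 1/√2|1000⟩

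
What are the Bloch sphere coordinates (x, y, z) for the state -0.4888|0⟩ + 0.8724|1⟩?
(-0.8529, 0, -0.5222)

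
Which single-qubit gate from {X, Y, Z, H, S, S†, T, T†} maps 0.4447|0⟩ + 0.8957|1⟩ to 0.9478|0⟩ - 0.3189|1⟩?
H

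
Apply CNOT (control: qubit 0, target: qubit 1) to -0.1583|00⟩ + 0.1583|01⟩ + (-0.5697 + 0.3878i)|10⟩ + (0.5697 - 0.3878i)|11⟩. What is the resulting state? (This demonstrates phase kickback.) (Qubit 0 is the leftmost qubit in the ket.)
-0.1583|00⟩ + 0.1583|01⟩ + (0.5697 - 0.3878i)|10⟩ + (-0.5697 + 0.3878i)|11⟩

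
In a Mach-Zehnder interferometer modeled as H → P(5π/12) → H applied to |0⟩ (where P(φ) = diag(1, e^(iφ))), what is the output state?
(0.6294 + 0.483i)|0⟩ + (0.3706 - 0.483i)|1⟩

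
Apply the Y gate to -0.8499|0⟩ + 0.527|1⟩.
-0.527i|0⟩ - 0.8499i|1⟩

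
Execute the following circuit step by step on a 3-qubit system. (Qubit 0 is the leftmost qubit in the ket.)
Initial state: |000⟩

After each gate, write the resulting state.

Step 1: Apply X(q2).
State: |001⟩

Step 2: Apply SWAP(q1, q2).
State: |010⟩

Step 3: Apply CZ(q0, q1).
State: |010⟩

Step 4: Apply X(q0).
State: |110⟩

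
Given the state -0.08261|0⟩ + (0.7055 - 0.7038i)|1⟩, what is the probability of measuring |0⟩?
0.006824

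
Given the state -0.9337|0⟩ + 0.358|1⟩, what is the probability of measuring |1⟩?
0.1282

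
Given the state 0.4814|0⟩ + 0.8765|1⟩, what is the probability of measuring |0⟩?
0.2317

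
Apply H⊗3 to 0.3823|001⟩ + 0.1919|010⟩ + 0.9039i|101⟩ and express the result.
(0.203 + 0.3196i)|000⟩ + (-0.06732 - 0.3196i)|001⟩ + (0.06732 + 0.3196i)|010⟩ + (-0.203 - 0.3196i)|011⟩ + (0.203 - 0.3196i)|100⟩ + (-0.06732 + 0.3196i)|101⟩ + (0.06732 - 0.3196i)|110⟩ + (-0.203 + 0.3196i)|111⟩

H⊗3 gives amp(|y⟩) = (1/2√2) Σ_x (−1)^(x·y) amp(|x⟩), where x·y is the number of positions in which both x and y have a 1.
|000⟩: (0.3823 + 0.1919 + 0.9039i)/(2√2) = (0.203 + 0.3196i)
|001⟩: (-0.3823 + 0.1919 - 0.9039i)/(2√2) = (-0.06732 - 0.3196i)
|010⟩: (0.3823 - 0.1919 + 0.9039i)/(2√2) = (0.06732 + 0.3196i)
|011⟩: (-0.3823 - 0.1919 - 0.9039i)/(2√2) = (-0.203 - 0.3196i)
|100⟩: (0.3823 + 0.1919 - 0.9039i)/(2√2) = (0.203 - 0.3196i)
|101⟩: (-0.3823 + 0.1919 + 0.9039i)/(2√2) = (-0.06732 + 0.3196i)
|110⟩: (0.3823 - 0.1919 - 0.9039i)/(2√2) = (0.06732 - 0.3196i)
|111⟩: (-0.3823 - 0.1919 + 0.9039i)/(2√2) = (-0.203 + 0.3196i)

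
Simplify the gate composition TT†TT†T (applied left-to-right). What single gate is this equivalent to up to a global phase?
T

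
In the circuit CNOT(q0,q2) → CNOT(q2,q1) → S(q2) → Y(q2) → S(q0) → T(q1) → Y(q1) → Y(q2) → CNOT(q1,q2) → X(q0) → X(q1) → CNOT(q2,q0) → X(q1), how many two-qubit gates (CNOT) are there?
4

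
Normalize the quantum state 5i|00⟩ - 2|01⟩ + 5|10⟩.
0.6804i|00⟩ - 0.2722|01⟩ + 0.6804|10⟩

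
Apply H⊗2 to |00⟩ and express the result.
1/2|00⟩ + 1/2|01⟩ + 1/2|10⟩ + 1/2|11⟩

H⊗2 gives amp(|y⟩) = (1/2) Σ_x (−1)^(x·y) amp(|x⟩), where x·y is the number of positions in which both x and y have a 1.
|00⟩: (1)/2 = 1/2
|01⟩: (1)/2 = 1/2
|10⟩: (1)/2 = 1/2
|11⟩: (1)/2 = 1/2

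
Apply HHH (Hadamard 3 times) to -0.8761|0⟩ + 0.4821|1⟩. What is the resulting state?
-0.2786|0⟩ - 0.9604|1⟩

H² = I, so H^3 = H: a single Hadamard. With (a, b) = (-0.8761, 0.4821), H gives ((a + b)/√2, (a − b)/√2) = (-0.2786, -0.9604).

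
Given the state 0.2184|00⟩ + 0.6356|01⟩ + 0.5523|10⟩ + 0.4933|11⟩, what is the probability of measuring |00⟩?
0.0477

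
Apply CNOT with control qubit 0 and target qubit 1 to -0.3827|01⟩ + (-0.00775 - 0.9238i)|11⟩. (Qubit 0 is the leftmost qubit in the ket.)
-0.3827|01⟩ + (-0.00775 - 0.9238i)|10⟩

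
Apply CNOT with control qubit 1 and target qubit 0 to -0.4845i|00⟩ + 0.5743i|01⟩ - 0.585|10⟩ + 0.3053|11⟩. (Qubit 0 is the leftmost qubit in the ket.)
-0.4845i|00⟩ + 0.3053|01⟩ - 0.585|10⟩ + 0.5743i|11⟩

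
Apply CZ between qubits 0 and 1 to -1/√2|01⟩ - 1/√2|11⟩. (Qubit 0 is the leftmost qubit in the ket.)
-1/√2|01⟩ + 1/√2|11⟩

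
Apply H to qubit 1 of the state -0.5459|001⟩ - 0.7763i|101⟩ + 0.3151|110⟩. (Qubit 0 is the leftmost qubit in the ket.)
-0.386|001⟩ - 0.386|011⟩ + 0.2228|100⟩ - 0.5489i|101⟩ - 0.2228|110⟩ - 0.5489i|111⟩

H on qubit 1 mixes each pair of kets that differ only in qubit 1: amplitudes (a, b) of (|…0…⟩, |…1…⟩) become ((a + b)/√2, (a − b)/√2). Kets absent from the input have amplitude 0.
(|001⟩, |011⟩): (a, b) = (-0.5459, 0) → (-0.386, -0.386)
(|100⟩, |110⟩): (a, b) = (0, 0.3151) → (0.2228, -0.2228)
(|101⟩, |111⟩): (a, b) = (-0.7763i, 0) → (-0.5489i, -0.5489i)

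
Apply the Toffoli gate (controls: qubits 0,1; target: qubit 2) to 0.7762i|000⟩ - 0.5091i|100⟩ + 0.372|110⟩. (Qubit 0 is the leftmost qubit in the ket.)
0.7762i|000⟩ - 0.5091i|100⟩ + 0.372|111⟩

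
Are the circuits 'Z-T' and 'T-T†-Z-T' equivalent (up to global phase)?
Yes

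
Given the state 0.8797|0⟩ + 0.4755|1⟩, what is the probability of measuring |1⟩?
0.2261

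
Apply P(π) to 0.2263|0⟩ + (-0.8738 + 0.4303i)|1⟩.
0.2263|0⟩ + (0.8738 - 0.4303i)|1⟩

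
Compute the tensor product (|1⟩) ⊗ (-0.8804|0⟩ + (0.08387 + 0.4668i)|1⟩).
-0.8804|10⟩ + (0.08387 + 0.4668i)|11⟩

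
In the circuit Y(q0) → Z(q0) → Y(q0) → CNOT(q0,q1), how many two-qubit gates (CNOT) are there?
1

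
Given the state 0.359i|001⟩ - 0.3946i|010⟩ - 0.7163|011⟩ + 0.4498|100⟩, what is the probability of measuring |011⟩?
0.5131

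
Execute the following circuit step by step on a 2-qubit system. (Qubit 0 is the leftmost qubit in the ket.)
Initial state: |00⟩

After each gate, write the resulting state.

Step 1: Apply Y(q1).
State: i|01⟩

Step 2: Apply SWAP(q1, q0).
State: i|10⟩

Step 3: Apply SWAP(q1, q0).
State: i|01⟩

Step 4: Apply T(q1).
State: (-1/√2 + (1/√2)i)|01⟩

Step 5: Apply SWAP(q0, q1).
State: (-1/√2 + (1/√2)i)|10⟩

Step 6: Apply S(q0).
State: (-1/√2 - (1/√2)i)|10⟩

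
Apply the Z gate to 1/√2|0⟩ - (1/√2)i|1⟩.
1/√2|0⟩ + (1/√2)i|1⟩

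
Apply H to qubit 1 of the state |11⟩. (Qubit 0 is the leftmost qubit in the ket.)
1/√2|10⟩ - 1/√2|11⟩

H on qubit 1 mixes each pair of kets that differ only in qubit 1: amplitudes (a, b) of (|…0…⟩, |…1…⟩) become ((a + b)/√2, (a − b)/√2). Kets absent from the input have amplitude 0.
(|10⟩, |11⟩): (a, b) = (0, 1) → (1/√2, -1/√2)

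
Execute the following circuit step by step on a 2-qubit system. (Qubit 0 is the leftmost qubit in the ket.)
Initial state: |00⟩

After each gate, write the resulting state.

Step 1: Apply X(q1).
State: |01⟩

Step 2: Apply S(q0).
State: |01⟩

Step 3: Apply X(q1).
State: |00⟩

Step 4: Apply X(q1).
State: |01⟩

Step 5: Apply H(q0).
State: 1/√2|01⟩ + 1/√2|11⟩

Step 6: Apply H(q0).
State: |01⟩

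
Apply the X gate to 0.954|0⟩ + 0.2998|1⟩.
0.2998|0⟩ + 0.954|1⟩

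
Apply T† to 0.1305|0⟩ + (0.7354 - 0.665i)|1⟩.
0.1305|0⟩ + (0.04978 - 0.9902i)|1⟩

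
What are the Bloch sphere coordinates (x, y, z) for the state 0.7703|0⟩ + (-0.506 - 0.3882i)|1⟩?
(-0.7795, -0.5981, 0.1866)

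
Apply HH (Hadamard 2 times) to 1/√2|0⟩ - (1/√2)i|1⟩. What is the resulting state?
1/√2|0⟩ - (1/√2)i|1⟩

H² = I, so an even number of Hadamards cancels: H^2 = I and the state is unchanged.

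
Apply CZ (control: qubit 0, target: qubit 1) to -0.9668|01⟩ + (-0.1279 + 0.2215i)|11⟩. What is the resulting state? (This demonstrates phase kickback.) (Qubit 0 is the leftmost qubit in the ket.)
-0.9668|01⟩ + (0.1279 - 0.2215i)|11⟩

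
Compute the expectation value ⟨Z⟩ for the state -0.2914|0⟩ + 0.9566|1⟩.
-0.8302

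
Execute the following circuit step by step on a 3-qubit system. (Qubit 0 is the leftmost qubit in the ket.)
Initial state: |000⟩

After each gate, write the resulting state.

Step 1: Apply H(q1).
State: 1/√2|000⟩ + 1/√2|010⟩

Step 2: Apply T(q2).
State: 1/√2|000⟩ + 1/√2|010⟩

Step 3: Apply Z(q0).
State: 1/√2|000⟩ + 1/√2|010⟩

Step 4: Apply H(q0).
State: 1/2|000⟩ + 1/2|010⟩ + 1/2|100⟩ + 1/2|110⟩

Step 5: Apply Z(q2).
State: 1/2|000⟩ + 1/2|010⟩ + 1/2|100⟩ + 1/2|110⟩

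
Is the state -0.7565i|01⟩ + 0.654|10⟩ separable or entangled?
Entangled

Writing the state as a|00⟩ + b|01⟩ + c|10⟩ + d|11⟩, it is a product state iff ad − bc = 0.
Here (a, b, c, d) = (0, -0.7565i, 0.654, 0): ad − bc = (0)(0) − (-0.7565i)(0.654) = 0.4948i ≠ 0, so the state is entangled.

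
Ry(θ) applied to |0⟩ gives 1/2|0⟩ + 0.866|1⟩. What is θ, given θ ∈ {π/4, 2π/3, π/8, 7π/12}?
2π/3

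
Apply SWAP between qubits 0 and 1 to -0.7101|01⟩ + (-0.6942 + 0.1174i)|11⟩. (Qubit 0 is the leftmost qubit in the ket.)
-0.7101|10⟩ + (-0.6942 + 0.1174i)|11⟩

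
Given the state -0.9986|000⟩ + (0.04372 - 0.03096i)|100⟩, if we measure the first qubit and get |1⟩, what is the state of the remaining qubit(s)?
(0.8161 - 0.5779i)|00⟩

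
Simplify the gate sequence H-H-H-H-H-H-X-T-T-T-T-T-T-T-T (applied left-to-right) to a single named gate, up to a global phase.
X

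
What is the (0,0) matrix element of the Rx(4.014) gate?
-0.4225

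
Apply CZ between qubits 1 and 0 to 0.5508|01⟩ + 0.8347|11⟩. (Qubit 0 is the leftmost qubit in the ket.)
0.5508|01⟩ - 0.8347|11⟩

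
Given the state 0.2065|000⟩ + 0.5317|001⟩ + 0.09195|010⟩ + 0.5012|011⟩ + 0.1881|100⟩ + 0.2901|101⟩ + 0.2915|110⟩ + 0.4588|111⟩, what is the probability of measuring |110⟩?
0.08497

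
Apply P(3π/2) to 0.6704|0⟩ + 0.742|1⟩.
0.6704|0⟩ - 0.742i|1⟩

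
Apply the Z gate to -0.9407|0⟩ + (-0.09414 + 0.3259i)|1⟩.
-0.9407|0⟩ + (0.09414 - 0.3259i)|1⟩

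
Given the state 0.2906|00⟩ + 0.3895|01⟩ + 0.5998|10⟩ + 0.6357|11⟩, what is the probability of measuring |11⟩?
0.4041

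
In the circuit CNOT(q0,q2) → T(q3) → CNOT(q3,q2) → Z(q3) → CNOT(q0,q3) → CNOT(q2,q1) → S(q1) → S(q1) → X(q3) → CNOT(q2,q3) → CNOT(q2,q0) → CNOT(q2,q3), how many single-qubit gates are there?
5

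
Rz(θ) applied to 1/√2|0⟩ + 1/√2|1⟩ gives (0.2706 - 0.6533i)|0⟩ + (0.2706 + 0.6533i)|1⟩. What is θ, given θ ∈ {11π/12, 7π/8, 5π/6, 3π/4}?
3π/4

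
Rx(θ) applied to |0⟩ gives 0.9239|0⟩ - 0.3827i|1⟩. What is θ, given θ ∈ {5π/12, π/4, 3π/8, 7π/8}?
π/4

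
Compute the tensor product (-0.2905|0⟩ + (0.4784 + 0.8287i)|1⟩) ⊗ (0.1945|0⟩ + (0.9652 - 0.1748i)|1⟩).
-0.0565|00⟩ + (-0.2804 + 0.05078i)|01⟩ + (0.09305 + 0.1612i)|10⟩ + (0.6066 + 0.7162i)|11⟩

amp(|b₁b₂…⟩) = product of the factor amplitudes for bits b₁, b₂, …; only kets whose every factor amplitude is nonzero survive.
|00⟩: (-0.2905)(0.1945) = -0.0565
|01⟩: (-0.2905)(0.9652 - 0.1748i) = (-0.2804 + 0.05078i)
|10⟩: (0.4784 + 0.8287i)(0.1945) = (0.09305 + 0.1612i)
|11⟩: (0.4784 + 0.8287i)(0.9652 - 0.1748i) = (0.6066 + 0.7162i)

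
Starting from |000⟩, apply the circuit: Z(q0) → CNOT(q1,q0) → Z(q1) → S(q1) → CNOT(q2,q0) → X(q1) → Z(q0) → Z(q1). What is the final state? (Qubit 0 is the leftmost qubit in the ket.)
-|010⟩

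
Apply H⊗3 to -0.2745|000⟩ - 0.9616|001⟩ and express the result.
-0.437|000⟩ + 0.2429|001⟩ - 0.437|010⟩ + 0.2429|011⟩ - 0.437|100⟩ + 0.2429|101⟩ - 0.437|110⟩ + 0.2429|111⟩

H⊗3 gives amp(|y⟩) = (1/2√2) Σ_x (−1)^(x·y) amp(|x⟩), where x·y is the number of positions in which both x and y have a 1.
|000⟩: (-0.2745 - 0.9616)/(2√2) = -0.437
|001⟩: (-0.2745 + 0.9616)/(2√2) = 0.2429
|010⟩: (-0.2745 - 0.9616)/(2√2) = -0.437
|011⟩: (-0.2745 + 0.9616)/(2√2) = 0.2429
|100⟩: (-0.2745 - 0.9616)/(2√2) = -0.437
|101⟩: (-0.2745 + 0.9616)/(2√2) = 0.2429
|110⟩: (-0.2745 - 0.9616)/(2√2) = -0.437
|111⟩: (-0.2745 + 0.9616)/(2√2) = 0.2429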